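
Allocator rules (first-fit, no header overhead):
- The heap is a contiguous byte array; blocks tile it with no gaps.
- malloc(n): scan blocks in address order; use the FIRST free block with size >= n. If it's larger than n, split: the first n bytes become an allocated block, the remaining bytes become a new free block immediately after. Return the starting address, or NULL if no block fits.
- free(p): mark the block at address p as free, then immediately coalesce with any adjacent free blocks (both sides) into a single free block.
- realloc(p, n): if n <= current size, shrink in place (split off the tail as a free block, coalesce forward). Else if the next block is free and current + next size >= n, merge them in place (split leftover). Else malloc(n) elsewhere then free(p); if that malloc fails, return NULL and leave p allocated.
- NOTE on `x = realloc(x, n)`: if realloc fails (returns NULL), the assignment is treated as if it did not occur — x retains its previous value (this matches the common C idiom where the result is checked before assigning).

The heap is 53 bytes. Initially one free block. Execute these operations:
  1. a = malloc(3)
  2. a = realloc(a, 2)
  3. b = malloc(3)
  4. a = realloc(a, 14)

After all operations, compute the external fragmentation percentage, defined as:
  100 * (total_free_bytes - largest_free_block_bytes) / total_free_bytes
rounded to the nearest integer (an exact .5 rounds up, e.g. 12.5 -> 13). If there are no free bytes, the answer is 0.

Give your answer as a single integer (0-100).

Op 1: a = malloc(3) -> a = 0; heap: [0-2 ALLOC][3-52 FREE]
Op 2: a = realloc(a, 2) -> a = 0; heap: [0-1 ALLOC][2-52 FREE]
Op 3: b = malloc(3) -> b = 2; heap: [0-1 ALLOC][2-4 ALLOC][5-52 FREE]
Op 4: a = realloc(a, 14) -> a = 5; heap: [0-1 FREE][2-4 ALLOC][5-18 ALLOC][19-52 FREE]
Free blocks: [2 34] total_free=36 largest=34 -> 100*(36-34)/36 = 200/36 ≈ 5.556 -> rounds to 6

Answer: 6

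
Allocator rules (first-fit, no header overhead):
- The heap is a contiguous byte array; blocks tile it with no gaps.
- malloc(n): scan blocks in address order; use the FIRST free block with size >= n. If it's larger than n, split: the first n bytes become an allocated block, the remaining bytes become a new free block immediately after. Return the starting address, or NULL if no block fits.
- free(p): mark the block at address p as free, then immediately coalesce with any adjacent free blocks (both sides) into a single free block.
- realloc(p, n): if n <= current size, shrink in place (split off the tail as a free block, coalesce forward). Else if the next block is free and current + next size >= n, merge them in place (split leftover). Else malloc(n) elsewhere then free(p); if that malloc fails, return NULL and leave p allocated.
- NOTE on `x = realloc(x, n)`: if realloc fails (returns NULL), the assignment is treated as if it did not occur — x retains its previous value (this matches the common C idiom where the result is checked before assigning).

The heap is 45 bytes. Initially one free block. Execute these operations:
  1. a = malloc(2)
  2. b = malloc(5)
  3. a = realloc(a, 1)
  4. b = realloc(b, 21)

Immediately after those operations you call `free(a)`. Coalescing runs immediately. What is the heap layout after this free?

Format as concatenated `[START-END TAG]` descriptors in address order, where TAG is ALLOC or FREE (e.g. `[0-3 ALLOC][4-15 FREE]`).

Answer: [0-1 FREE][2-22 ALLOC][23-44 FREE]

Derivation:
Op 1: a = malloc(2) -> a = 0; heap: [0-1 ALLOC][2-44 FREE]
Op 2: b = malloc(5) -> b = 2; heap: [0-1 ALLOC][2-6 ALLOC][7-44 FREE]
Op 3: a = realloc(a, 1) -> a = 0; heap: [0-0 ALLOC][1-1 FREE][2-6 ALLOC][7-44 FREE]
Op 4: b = realloc(b, 21) -> b = 2; heap: [0-0 ALLOC][1-1 FREE][2-22 ALLOC][23-44 FREE]
free(a): a = 0 -> block [0-0 ALLOC]; mark free, coalesce with adjacent free neighbors -> [0-1 FREE][2-22 ALLOC][23-44 FREE]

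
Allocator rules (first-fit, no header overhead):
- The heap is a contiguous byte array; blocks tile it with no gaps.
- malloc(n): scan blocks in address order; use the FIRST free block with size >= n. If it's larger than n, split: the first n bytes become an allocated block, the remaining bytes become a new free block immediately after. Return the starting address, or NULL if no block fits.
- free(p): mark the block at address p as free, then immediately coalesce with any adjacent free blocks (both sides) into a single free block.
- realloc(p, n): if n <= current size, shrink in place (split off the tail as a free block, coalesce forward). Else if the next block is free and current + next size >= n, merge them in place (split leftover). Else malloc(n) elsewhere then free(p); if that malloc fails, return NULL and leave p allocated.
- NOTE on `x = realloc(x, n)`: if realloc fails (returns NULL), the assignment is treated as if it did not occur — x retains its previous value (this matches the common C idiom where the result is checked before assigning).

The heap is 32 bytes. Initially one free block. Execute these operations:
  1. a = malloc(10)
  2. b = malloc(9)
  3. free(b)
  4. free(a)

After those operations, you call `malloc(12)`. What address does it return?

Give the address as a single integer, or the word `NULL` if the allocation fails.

Answer: 0

Derivation:
Op 1: a = malloc(10) -> a = 0; heap: [0-9 ALLOC][10-31 FREE]
Op 2: b = malloc(9) -> b = 10; heap: [0-9 ALLOC][10-18 ALLOC][19-31 FREE]
Op 3: free(b) -> (freed b); heap: [0-9 ALLOC][10-31 FREE]
Op 4: free(a) -> (freed a); heap: [0-31 FREE]
malloc(12): first-fit scan over [0-31 FREE] -> 0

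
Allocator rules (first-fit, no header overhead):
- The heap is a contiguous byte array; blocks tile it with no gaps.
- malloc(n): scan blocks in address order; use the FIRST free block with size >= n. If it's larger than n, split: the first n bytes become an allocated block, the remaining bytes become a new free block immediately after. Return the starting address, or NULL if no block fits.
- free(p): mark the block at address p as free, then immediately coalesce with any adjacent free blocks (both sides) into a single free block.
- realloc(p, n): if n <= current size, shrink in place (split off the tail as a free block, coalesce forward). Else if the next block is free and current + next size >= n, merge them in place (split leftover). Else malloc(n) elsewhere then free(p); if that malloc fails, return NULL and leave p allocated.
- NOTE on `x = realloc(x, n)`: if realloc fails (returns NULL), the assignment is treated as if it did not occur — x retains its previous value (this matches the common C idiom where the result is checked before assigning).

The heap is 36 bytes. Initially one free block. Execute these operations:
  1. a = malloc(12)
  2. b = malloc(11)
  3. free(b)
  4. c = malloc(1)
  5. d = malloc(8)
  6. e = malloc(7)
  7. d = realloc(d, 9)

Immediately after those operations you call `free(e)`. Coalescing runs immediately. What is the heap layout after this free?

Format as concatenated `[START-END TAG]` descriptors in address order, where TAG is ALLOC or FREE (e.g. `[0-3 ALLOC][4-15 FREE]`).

Answer: [0-11 ALLOC][12-12 ALLOC][13-20 ALLOC][21-35 FREE]

Derivation:
Op 1: a = malloc(12) -> a = 0; heap: [0-11 ALLOC][12-35 FREE]
Op 2: b = malloc(11) -> b = 12; heap: [0-11 ALLOC][12-22 ALLOC][23-35 FREE]
Op 3: free(b) -> (freed b); heap: [0-11 ALLOC][12-35 FREE]
Op 4: c = malloc(1) -> c = 12; heap: [0-11 ALLOC][12-12 ALLOC][13-35 FREE]
Op 5: d = malloc(8) -> d = 13; heap: [0-11 ALLOC][12-12 ALLOC][13-20 ALLOC][21-35 FREE]
Op 6: e = malloc(7) -> e = 21; heap: [0-11 ALLOC][12-12 ALLOC][13-20 ALLOC][21-27 ALLOC][28-35 FREE]
Op 7: d = realloc(d, 9) -> NULL (d unchanged); heap: [0-11 ALLOC][12-12 ALLOC][13-20 ALLOC][21-27 ALLOC][28-35 FREE]
free(e): e = 21 -> block [21-27 ALLOC]; mark free, coalesce with adjacent free neighbors -> [0-11 ALLOC][12-12 ALLOC][13-20 ALLOC][21-35 FREE]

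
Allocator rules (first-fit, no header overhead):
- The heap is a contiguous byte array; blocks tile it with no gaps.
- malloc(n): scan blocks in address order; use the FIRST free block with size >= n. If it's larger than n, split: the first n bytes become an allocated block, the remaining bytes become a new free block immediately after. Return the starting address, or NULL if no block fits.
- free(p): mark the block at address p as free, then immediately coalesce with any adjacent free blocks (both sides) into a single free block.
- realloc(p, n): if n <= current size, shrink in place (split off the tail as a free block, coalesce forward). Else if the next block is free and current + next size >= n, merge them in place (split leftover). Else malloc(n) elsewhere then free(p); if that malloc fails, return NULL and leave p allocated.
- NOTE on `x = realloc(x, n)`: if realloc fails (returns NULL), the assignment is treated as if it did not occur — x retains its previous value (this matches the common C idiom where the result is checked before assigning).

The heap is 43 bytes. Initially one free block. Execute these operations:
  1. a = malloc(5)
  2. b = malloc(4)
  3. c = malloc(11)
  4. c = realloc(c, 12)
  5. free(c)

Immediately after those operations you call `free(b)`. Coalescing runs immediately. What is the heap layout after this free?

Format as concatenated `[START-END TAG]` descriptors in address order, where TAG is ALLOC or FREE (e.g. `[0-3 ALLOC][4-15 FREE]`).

Answer: [0-4 ALLOC][5-42 FREE]

Derivation:
Op 1: a = malloc(5) -> a = 0; heap: [0-4 ALLOC][5-42 FREE]
Op 2: b = malloc(4) -> b = 5; heap: [0-4 ALLOC][5-8 ALLOC][9-42 FREE]
Op 3: c = malloc(11) -> c = 9; heap: [0-4 ALLOC][5-8 ALLOC][9-19 ALLOC][20-42 FREE]
Op 4: c = realloc(c, 12) -> c = 9; heap: [0-4 ALLOC][5-8 ALLOC][9-20 ALLOC][21-42 FREE]
Op 5: free(c) -> (freed c); heap: [0-4 ALLOC][5-8 ALLOC][9-42 FREE]
free(b): b = 5 -> block [5-8 ALLOC]; mark free, coalesce with adjacent free neighbors -> [0-4 ALLOC][5-42 FREE]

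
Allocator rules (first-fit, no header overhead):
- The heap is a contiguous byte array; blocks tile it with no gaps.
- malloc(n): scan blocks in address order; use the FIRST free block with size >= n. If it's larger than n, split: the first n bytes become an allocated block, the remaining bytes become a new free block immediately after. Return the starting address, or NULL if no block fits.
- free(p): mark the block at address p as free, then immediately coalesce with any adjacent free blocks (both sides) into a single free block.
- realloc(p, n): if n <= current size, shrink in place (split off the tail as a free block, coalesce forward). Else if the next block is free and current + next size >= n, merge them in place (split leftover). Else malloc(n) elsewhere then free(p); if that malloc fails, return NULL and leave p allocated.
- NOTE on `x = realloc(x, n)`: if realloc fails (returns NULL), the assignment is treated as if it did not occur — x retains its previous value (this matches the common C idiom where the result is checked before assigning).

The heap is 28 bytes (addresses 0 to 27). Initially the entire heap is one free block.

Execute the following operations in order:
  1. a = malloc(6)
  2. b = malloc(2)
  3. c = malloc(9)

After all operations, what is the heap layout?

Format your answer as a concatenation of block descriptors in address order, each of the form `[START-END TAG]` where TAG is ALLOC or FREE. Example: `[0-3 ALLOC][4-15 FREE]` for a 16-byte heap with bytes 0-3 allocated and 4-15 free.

Op 1: a = malloc(6) -> a = 0; heap: [0-5 ALLOC][6-27 FREE]
Op 2: b = malloc(2) -> b = 6; heap: [0-5 ALLOC][6-7 ALLOC][8-27 FREE]
Op 3: c = malloc(9) -> c = 8; heap: [0-5 ALLOC][6-7 ALLOC][8-16 ALLOC][17-27 FREE]

Answer: [0-5 ALLOC][6-7 ALLOC][8-16 ALLOC][17-27 FREE]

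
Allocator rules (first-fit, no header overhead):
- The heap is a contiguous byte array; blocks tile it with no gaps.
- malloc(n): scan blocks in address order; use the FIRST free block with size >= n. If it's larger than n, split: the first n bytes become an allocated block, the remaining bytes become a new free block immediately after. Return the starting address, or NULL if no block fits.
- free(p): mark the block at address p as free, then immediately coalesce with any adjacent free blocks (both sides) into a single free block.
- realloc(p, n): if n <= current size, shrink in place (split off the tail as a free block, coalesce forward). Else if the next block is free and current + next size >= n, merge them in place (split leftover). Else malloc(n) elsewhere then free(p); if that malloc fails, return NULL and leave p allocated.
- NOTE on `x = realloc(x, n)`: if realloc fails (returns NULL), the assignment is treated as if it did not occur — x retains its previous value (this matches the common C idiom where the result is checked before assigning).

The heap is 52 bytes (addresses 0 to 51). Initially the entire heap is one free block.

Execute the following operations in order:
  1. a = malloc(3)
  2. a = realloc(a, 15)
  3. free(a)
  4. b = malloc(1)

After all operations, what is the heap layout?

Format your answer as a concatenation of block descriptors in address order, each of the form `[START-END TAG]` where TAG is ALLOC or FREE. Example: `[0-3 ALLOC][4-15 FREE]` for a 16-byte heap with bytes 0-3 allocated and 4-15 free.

Op 1: a = malloc(3) -> a = 0; heap: [0-2 ALLOC][3-51 FREE]
Op 2: a = realloc(a, 15) -> a = 0; heap: [0-14 ALLOC][15-51 FREE]
Op 3: free(a) -> (freed a); heap: [0-51 FREE]
Op 4: b = malloc(1) -> b = 0; heap: [0-0 ALLOC][1-51 FREE]

Answer: [0-0 ALLOC][1-51 FREE]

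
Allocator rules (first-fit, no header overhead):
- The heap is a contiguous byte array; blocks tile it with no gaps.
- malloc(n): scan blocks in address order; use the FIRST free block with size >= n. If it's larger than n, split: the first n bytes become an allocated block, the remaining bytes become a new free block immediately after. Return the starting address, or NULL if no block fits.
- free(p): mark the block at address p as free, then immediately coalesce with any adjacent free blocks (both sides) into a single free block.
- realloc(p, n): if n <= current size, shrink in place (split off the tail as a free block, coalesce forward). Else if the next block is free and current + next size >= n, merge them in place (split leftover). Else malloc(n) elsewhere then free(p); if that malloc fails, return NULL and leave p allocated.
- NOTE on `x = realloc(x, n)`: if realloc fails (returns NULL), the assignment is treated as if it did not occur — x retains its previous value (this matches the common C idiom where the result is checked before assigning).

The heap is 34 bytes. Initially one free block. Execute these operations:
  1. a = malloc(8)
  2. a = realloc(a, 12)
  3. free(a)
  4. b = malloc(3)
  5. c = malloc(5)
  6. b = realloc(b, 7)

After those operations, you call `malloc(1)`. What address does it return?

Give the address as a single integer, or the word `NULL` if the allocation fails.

Op 1: a = malloc(8) -> a = 0; heap: [0-7 ALLOC][8-33 FREE]
Op 2: a = realloc(a, 12) -> a = 0; heap: [0-11 ALLOC][12-33 FREE]
Op 3: free(a) -> (freed a); heap: [0-33 FREE]
Op 4: b = malloc(3) -> b = 0; heap: [0-2 ALLOC][3-33 FREE]
Op 5: c = malloc(5) -> c = 3; heap: [0-2 ALLOC][3-7 ALLOC][8-33 FREE]
Op 6: b = realloc(b, 7) -> b = 8; heap: [0-2 FREE][3-7 ALLOC][8-14 ALLOC][15-33 FREE]
malloc(1): first-fit scan over [0-2 FREE][3-7 ALLOC][8-14 ALLOC][15-33 FREE] -> 0

Answer: 0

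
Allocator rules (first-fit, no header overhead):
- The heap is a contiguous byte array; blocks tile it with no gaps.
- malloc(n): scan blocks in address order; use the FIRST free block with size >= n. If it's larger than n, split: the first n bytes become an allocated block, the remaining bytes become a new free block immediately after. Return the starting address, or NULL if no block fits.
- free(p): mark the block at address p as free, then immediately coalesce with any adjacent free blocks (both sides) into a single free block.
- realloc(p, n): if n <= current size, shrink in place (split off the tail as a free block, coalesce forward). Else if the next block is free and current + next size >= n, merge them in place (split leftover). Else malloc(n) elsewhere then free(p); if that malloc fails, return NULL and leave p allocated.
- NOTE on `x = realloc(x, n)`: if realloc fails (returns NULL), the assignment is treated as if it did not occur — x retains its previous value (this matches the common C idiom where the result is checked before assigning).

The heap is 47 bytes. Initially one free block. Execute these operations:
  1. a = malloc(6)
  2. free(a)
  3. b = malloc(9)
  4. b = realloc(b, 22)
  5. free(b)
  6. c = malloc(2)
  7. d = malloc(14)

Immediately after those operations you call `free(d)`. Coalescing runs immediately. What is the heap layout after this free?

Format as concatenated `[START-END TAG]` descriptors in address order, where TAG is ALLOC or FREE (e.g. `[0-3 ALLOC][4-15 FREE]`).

Op 1: a = malloc(6) -> a = 0; heap: [0-5 ALLOC][6-46 FREE]
Op 2: free(a) -> (freed a); heap: [0-46 FREE]
Op 3: b = malloc(9) -> b = 0; heap: [0-8 ALLOC][9-46 FREE]
Op 4: b = realloc(b, 22) -> b = 0; heap: [0-21 ALLOC][22-46 FREE]
Op 5: free(b) -> (freed b); heap: [0-46 FREE]
Op 6: c = malloc(2) -> c = 0; heap: [0-1 ALLOC][2-46 FREE]
Op 7: d = malloc(14) -> d = 2; heap: [0-1 ALLOC][2-15 ALLOC][16-46 FREE]
free(d): d = 2 -> block [2-15 ALLOC]; mark free, coalesce with adjacent free neighbors -> [0-1 ALLOC][2-46 FREE]

Answer: [0-1 ALLOC][2-46 FREE]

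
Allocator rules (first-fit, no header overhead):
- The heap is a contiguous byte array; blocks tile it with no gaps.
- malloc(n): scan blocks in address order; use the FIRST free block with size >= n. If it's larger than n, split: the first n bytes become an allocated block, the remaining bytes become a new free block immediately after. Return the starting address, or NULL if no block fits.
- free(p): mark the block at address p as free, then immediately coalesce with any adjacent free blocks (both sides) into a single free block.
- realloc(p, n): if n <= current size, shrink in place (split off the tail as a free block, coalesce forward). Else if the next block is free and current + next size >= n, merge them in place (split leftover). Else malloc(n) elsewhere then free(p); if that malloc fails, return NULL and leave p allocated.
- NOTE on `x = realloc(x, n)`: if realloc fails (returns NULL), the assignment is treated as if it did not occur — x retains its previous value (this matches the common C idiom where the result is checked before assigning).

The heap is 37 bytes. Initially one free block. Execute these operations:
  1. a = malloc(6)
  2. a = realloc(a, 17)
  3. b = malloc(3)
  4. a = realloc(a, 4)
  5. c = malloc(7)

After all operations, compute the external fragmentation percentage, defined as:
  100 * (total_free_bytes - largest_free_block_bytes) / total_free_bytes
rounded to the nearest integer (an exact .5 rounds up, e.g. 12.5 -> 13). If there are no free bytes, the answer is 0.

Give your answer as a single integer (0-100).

Op 1: a = malloc(6) -> a = 0; heap: [0-5 ALLOC][6-36 FREE]
Op 2: a = realloc(a, 17) -> a = 0; heap: [0-16 ALLOC][17-36 FREE]
Op 3: b = malloc(3) -> b = 17; heap: [0-16 ALLOC][17-19 ALLOC][20-36 FREE]
Op 4: a = realloc(a, 4) -> a = 0; heap: [0-3 ALLOC][4-16 FREE][17-19 ALLOC][20-36 FREE]
Op 5: c = malloc(7) -> c = 4; heap: [0-3 ALLOC][4-10 ALLOC][11-16 FREE][17-19 ALLOC][20-36 FREE]
Free blocks: [6 17] total_free=23 largest=17 -> 100*(23-17)/23 = 600/23 ≈ 26.087 -> rounds to 26

Answer: 26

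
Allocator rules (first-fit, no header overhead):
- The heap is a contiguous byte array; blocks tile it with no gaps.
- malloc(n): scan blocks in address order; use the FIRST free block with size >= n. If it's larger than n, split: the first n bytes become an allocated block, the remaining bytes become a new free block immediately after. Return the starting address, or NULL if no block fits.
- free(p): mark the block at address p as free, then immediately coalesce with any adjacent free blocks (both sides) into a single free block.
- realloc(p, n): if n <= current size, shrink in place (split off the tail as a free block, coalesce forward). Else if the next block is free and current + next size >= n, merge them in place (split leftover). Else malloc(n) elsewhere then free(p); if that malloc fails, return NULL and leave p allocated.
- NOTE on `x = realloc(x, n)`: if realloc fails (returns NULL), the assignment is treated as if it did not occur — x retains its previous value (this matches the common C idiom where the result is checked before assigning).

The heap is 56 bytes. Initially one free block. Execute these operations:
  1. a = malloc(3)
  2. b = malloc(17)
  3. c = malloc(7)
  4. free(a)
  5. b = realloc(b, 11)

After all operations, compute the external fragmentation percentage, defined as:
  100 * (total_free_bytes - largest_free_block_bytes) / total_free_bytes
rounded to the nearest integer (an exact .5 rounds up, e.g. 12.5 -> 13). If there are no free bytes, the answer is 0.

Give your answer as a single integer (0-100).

Op 1: a = malloc(3) -> a = 0; heap: [0-2 ALLOC][3-55 FREE]
Op 2: b = malloc(17) -> b = 3; heap: [0-2 ALLOC][3-19 ALLOC][20-55 FREE]
Op 3: c = malloc(7) -> c = 20; heap: [0-2 ALLOC][3-19 ALLOC][20-26 ALLOC][27-55 FREE]
Op 4: free(a) -> (freed a); heap: [0-2 FREE][3-19 ALLOC][20-26 ALLOC][27-55 FREE]
Op 5: b = realloc(b, 11) -> b = 3; heap: [0-2 FREE][3-13 ALLOC][14-19 FREE][20-26 ALLOC][27-55 FREE]
Free blocks: [3 6 29] total_free=38 largest=29 -> 100*(38-29)/38 = 900/38 ≈ 23.684 -> rounds to 24

Answer: 24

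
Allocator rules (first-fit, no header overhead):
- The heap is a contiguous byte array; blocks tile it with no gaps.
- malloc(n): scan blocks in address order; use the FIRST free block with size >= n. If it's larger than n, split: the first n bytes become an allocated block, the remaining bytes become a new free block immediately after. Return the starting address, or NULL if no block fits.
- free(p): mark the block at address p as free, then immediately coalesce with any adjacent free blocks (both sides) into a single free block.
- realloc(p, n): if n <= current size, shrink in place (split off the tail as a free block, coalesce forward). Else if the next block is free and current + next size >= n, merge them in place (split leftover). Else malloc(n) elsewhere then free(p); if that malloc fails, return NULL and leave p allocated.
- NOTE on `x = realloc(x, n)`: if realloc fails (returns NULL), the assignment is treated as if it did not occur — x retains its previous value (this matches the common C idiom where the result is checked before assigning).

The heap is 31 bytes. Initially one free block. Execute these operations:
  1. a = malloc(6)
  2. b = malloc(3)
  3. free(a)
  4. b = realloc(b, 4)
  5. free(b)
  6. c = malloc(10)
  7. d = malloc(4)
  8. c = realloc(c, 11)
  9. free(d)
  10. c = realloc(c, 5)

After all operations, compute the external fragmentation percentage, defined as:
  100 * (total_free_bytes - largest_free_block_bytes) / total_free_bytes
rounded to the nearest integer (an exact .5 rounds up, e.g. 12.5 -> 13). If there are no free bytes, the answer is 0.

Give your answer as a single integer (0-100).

Op 1: a = malloc(6) -> a = 0; heap: [0-5 ALLOC][6-30 FREE]
Op 2: b = malloc(3) -> b = 6; heap: [0-5 ALLOC][6-8 ALLOC][9-30 FREE]
Op 3: free(a) -> (freed a); heap: [0-5 FREE][6-8 ALLOC][9-30 FREE]
Op 4: b = realloc(b, 4) -> b = 6; heap: [0-5 FREE][6-9 ALLOC][10-30 FREE]
Op 5: free(b) -> (freed b); heap: [0-30 FREE]
Op 6: c = malloc(10) -> c = 0; heap: [0-9 ALLOC][10-30 FREE]
Op 7: d = malloc(4) -> d = 10; heap: [0-9 ALLOC][10-13 ALLOC][14-30 FREE]
Op 8: c = realloc(c, 11) -> c = 14; heap: [0-9 FREE][10-13 ALLOC][14-24 ALLOC][25-30 FREE]
Op 9: free(d) -> (freed d); heap: [0-13 FREE][14-24 ALLOC][25-30 FREE]
Op 10: c = realloc(c, 5) -> c = 14; heap: [0-13 FREE][14-18 ALLOC][19-30 FREE]
Free blocks: [14 12] total_free=26 largest=14 -> 100*(26-14)/26 = 1200/26 ≈ 46.154 -> rounds to 46

Answer: 46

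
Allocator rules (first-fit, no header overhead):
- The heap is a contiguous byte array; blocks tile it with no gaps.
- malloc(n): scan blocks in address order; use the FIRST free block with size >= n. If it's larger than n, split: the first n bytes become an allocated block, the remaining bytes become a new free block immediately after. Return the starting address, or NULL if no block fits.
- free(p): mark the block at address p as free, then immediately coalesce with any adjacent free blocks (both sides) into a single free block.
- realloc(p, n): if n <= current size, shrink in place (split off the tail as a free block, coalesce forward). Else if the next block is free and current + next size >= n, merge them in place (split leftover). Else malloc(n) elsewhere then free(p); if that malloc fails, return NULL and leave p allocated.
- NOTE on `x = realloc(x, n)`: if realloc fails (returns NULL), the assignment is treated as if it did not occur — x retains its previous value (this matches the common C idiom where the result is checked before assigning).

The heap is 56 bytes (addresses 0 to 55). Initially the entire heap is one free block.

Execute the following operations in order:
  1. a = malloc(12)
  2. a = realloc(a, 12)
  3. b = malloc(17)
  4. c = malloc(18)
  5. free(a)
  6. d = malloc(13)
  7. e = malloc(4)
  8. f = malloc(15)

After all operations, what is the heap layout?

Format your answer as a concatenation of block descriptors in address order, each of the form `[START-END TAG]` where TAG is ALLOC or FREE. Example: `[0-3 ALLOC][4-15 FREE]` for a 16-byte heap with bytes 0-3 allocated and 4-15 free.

Op 1: a = malloc(12) -> a = 0; heap: [0-11 ALLOC][12-55 FREE]
Op 2: a = realloc(a, 12) -> a = 0; heap: [0-11 ALLOC][12-55 FREE]
Op 3: b = malloc(17) -> b = 12; heap: [0-11 ALLOC][12-28 ALLOC][29-55 FREE]
Op 4: c = malloc(18) -> c = 29; heap: [0-11 ALLOC][12-28 ALLOC][29-46 ALLOC][47-55 FREE]
Op 5: free(a) -> (freed a); heap: [0-11 FREE][12-28 ALLOC][29-46 ALLOC][47-55 FREE]
Op 6: d = malloc(13) -> d = NULL; heap: [0-11 FREE][12-28 ALLOC][29-46 ALLOC][47-55 FREE]
Op 7: e = malloc(4) -> e = 0; heap: [0-3 ALLOC][4-11 FREE][12-28 ALLOC][29-46 ALLOC][47-55 FREE]
Op 8: f = malloc(15) -> f = NULL; heap: [0-3 ALLOC][4-11 FREE][12-28 ALLOC][29-46 ALLOC][47-55 FREE]

Answer: [0-3 ALLOC][4-11 FREE][12-28 ALLOC][29-46 ALLOC][47-55 FREE]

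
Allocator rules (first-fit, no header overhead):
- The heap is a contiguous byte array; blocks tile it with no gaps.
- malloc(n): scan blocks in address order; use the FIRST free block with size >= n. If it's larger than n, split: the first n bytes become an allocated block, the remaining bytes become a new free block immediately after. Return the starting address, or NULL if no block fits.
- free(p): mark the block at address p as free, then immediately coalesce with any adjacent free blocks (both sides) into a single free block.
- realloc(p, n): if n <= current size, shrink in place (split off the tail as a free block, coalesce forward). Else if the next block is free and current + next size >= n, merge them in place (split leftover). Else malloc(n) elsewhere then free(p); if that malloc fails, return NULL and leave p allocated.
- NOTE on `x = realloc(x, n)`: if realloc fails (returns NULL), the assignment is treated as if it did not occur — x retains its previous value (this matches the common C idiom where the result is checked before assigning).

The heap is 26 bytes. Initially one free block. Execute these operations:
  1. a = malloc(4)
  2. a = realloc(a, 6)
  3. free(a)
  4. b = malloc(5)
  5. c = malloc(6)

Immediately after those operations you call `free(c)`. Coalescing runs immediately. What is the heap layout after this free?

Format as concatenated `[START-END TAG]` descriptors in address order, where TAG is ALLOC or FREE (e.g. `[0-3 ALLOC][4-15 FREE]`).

Op 1: a = malloc(4) -> a = 0; heap: [0-3 ALLOC][4-25 FREE]
Op 2: a = realloc(a, 6) -> a = 0; heap: [0-5 ALLOC][6-25 FREE]
Op 3: free(a) -> (freed a); heap: [0-25 FREE]
Op 4: b = malloc(5) -> b = 0; heap: [0-4 ALLOC][5-25 FREE]
Op 5: c = malloc(6) -> c = 5; heap: [0-4 ALLOC][5-10 ALLOC][11-25 FREE]
free(c): c = 5 -> block [5-10 ALLOC]; mark free, coalesce with adjacent free neighbors -> [0-4 ALLOC][5-25 FREE]

Answer: [0-4 ALLOC][5-25 FREE]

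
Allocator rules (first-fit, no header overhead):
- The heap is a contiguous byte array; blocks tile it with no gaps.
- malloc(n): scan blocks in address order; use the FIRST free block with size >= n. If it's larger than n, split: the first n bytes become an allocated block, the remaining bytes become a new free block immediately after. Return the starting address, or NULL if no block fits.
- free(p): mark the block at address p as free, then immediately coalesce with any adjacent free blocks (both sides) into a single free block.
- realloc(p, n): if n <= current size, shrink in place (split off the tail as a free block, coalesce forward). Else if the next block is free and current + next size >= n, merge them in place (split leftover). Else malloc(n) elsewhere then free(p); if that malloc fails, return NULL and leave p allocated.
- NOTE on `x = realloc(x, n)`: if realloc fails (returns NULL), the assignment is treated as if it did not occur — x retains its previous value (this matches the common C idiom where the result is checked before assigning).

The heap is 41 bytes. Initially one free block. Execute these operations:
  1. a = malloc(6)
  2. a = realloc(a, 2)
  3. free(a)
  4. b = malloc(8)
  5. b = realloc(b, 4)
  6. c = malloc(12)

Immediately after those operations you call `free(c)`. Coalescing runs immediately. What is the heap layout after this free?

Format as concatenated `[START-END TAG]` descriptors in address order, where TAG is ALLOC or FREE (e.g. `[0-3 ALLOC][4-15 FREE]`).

Answer: [0-3 ALLOC][4-40 FREE]

Derivation:
Op 1: a = malloc(6) -> a = 0; heap: [0-5 ALLOC][6-40 FREE]
Op 2: a = realloc(a, 2) -> a = 0; heap: [0-1 ALLOC][2-40 FREE]
Op 3: free(a) -> (freed a); heap: [0-40 FREE]
Op 4: b = malloc(8) -> b = 0; heap: [0-7 ALLOC][8-40 FREE]
Op 5: b = realloc(b, 4) -> b = 0; heap: [0-3 ALLOC][4-40 FREE]
Op 6: c = malloc(12) -> c = 4; heap: [0-3 ALLOC][4-15 ALLOC][16-40 FREE]
free(c): c = 4 -> block [4-15 ALLOC]; mark free, coalesce with adjacent free neighbors -> [0-3 ALLOC][4-40 FREE]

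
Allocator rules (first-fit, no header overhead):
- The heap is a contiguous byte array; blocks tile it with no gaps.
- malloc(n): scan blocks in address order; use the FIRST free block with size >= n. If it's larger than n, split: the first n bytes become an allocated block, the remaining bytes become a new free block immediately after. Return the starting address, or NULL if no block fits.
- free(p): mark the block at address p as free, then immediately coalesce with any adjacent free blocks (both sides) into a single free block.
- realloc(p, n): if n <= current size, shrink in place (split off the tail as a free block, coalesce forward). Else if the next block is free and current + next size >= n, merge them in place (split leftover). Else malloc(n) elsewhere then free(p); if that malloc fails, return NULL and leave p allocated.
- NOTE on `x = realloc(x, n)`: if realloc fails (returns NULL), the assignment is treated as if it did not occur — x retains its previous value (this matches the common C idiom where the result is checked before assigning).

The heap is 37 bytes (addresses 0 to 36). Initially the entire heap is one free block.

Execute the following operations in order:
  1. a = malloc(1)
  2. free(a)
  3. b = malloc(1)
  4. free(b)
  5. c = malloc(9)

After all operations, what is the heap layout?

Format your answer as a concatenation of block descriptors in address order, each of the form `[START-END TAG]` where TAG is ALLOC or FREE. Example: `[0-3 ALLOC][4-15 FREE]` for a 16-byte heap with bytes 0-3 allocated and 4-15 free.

Op 1: a = malloc(1) -> a = 0; heap: [0-0 ALLOC][1-36 FREE]
Op 2: free(a) -> (freed a); heap: [0-36 FREE]
Op 3: b = malloc(1) -> b = 0; heap: [0-0 ALLOC][1-36 FREE]
Op 4: free(b) -> (freed b); heap: [0-36 FREE]
Op 5: c = malloc(9) -> c = 0; heap: [0-8 ALLOC][9-36 FREE]

Answer: [0-8 ALLOC][9-36 FREE]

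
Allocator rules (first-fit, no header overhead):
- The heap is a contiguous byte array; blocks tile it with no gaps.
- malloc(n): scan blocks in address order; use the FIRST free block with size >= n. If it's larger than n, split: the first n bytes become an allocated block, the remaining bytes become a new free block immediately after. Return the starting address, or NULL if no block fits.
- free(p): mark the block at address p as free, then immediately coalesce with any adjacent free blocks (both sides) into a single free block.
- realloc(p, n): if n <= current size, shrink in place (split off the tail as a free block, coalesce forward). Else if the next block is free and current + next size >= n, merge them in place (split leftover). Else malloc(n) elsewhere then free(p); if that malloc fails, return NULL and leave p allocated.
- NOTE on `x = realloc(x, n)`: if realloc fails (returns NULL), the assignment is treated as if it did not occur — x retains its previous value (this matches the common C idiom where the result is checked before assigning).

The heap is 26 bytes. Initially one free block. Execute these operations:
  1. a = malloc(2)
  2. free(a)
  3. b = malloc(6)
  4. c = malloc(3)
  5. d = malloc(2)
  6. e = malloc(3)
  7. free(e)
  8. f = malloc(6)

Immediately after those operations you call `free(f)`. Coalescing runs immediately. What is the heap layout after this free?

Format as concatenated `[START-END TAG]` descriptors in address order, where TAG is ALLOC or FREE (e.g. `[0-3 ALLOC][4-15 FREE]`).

Answer: [0-5 ALLOC][6-8 ALLOC][9-10 ALLOC][11-25 FREE]

Derivation:
Op 1: a = malloc(2) -> a = 0; heap: [0-1 ALLOC][2-25 FREE]
Op 2: free(a) -> (freed a); heap: [0-25 FREE]
Op 3: b = malloc(6) -> b = 0; heap: [0-5 ALLOC][6-25 FREE]
Op 4: c = malloc(3) -> c = 6; heap: [0-5 ALLOC][6-8 ALLOC][9-25 FREE]
Op 5: d = malloc(2) -> d = 9; heap: [0-5 ALLOC][6-8 ALLOC][9-10 ALLOC][11-25 FREE]
Op 6: e = malloc(3) -> e = 11; heap: [0-5 ALLOC][6-8 ALLOC][9-10 ALLOC][11-13 ALLOC][14-25 FREE]
Op 7: free(e) -> (freed e); heap: [0-5 ALLOC][6-8 ALLOC][9-10 ALLOC][11-25 FREE]
Op 8: f = malloc(6) -> f = 11; heap: [0-5 ALLOC][6-8 ALLOC][9-10 ALLOC][11-16 ALLOC][17-25 FREE]
free(f): f = 11 -> block [11-16 ALLOC]; mark free, coalesce with adjacent free neighbors -> [0-5 ALLOC][6-8 ALLOC][9-10 ALLOC][11-25 FREE]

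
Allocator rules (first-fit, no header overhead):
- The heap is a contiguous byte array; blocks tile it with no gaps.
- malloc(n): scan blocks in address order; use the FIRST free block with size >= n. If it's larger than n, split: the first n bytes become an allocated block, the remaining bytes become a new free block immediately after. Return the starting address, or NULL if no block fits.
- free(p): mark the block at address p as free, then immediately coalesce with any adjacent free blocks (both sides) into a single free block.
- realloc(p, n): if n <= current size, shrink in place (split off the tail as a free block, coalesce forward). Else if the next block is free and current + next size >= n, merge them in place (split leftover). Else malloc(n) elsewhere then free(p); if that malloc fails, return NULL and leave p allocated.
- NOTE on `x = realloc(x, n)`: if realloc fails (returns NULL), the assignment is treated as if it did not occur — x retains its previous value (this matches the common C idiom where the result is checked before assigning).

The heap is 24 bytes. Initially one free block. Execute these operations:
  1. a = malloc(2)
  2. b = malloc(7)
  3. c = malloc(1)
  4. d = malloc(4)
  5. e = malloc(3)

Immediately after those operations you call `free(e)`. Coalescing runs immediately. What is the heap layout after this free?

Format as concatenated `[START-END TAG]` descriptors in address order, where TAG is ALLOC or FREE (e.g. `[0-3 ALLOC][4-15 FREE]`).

Op 1: a = malloc(2) -> a = 0; heap: [0-1 ALLOC][2-23 FREE]
Op 2: b = malloc(7) -> b = 2; heap: [0-1 ALLOC][2-8 ALLOC][9-23 FREE]
Op 3: c = malloc(1) -> c = 9; heap: [0-1 ALLOC][2-8 ALLOC][9-9 ALLOC][10-23 FREE]
Op 4: d = malloc(4) -> d = 10; heap: [0-1 ALLOC][2-8 ALLOC][9-9 ALLOC][10-13 ALLOC][14-23 FREE]
Op 5: e = malloc(3) -> e = 14; heap: [0-1 ALLOC][2-8 ALLOC][9-9 ALLOC][10-13 ALLOC][14-16 ALLOC][17-23 FREE]
free(e): e = 14 -> block [14-16 ALLOC]; mark free, coalesce with adjacent free neighbors -> [0-1 ALLOC][2-8 ALLOC][9-9 ALLOC][10-13 ALLOC][14-23 FREE]

Answer: [0-1 ALLOC][2-8 ALLOC][9-9 ALLOC][10-13 ALLOC][14-23 FREE]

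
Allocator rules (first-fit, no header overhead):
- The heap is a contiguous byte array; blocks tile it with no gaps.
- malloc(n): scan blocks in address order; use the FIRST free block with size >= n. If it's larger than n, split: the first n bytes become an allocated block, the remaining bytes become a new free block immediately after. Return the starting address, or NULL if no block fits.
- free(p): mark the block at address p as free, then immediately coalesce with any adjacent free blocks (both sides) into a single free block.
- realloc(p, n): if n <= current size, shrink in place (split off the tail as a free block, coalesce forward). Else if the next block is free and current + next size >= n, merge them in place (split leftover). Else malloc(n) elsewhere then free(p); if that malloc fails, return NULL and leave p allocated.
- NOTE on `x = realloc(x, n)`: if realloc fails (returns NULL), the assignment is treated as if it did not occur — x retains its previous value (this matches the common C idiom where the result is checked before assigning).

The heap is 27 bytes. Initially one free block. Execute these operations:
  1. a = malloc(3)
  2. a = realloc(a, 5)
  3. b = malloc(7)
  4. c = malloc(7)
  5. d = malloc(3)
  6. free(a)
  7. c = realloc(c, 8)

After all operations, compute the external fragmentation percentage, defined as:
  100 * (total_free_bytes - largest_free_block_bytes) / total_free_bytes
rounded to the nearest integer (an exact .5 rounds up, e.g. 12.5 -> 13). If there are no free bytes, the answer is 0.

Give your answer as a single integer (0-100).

Answer: 50

Derivation:
Op 1: a = malloc(3) -> a = 0; heap: [0-2 ALLOC][3-26 FREE]
Op 2: a = realloc(a, 5) -> a = 0; heap: [0-4 ALLOC][5-26 FREE]
Op 3: b = malloc(7) -> b = 5; heap: [0-4 ALLOC][5-11 ALLOC][12-26 FREE]
Op 4: c = malloc(7) -> c = 12; heap: [0-4 ALLOC][5-11 ALLOC][12-18 ALLOC][19-26 FREE]
Op 5: d = malloc(3) -> d = 19; heap: [0-4 ALLOC][5-11 ALLOC][12-18 ALLOC][19-21 ALLOC][22-26 FREE]
Op 6: free(a) -> (freed a); heap: [0-4 FREE][5-11 ALLOC][12-18 ALLOC][19-21 ALLOC][22-26 FREE]
Op 7: c = realloc(c, 8) -> NULL (c unchanged); heap: [0-4 FREE][5-11 ALLOC][12-18 ALLOC][19-21 ALLOC][22-26 FREE]
Free blocks: [5 5] total_free=10 largest=5 -> 100*(10-5)/10 = 500/10 = 50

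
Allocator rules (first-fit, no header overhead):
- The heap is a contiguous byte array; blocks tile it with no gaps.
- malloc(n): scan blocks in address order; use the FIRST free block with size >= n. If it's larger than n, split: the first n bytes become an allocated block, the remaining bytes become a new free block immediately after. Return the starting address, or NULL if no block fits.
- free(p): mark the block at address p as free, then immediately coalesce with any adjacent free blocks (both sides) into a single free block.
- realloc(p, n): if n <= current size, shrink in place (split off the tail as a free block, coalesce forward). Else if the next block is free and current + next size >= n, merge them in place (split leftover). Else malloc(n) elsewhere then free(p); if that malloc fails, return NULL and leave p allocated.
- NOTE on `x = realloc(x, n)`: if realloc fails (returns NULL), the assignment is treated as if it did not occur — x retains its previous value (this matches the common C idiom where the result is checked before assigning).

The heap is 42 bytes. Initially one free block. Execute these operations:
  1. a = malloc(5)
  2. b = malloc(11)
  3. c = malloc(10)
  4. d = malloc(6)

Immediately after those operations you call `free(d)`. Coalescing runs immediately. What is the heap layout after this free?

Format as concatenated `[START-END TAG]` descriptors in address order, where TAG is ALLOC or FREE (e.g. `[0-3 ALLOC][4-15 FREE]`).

Op 1: a = malloc(5) -> a = 0; heap: [0-4 ALLOC][5-41 FREE]
Op 2: b = malloc(11) -> b = 5; heap: [0-4 ALLOC][5-15 ALLOC][16-41 FREE]
Op 3: c = malloc(10) -> c = 16; heap: [0-4 ALLOC][5-15 ALLOC][16-25 ALLOC][26-41 FREE]
Op 4: d = malloc(6) -> d = 26; heap: [0-4 ALLOC][5-15 ALLOC][16-25 ALLOC][26-31 ALLOC][32-41 FREE]
free(d): d = 26 -> block [26-31 ALLOC]; mark free, coalesce with adjacent free neighbors -> [0-4 ALLOC][5-15 ALLOC][16-25 ALLOC][26-41 FREE]

Answer: [0-4 ALLOC][5-15 ALLOC][16-25 ALLOC][26-41 FREE]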